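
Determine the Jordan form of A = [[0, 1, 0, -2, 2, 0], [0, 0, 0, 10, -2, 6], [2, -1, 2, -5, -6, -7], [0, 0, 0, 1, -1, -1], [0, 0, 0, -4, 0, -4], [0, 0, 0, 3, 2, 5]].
J = [[0, 1, 0, 0, 0, 0], [0, 0, 0, 0, 0, 0], [0, 0, 2, 1, 0, 0], [0, 0, 0, 2, 1, 0], [0, 0, 0, 0, 2, 0], [0, 0, 0, 0, 0, 2]]

The characteristic polynomial is det(xI - A) = x^2(x - 2)^4, so the eigenvalues are 0 (algebraic multiplicity 2), 2 (algebraic multiplicity 4).

For λ = 0: rank(A) = 5, rank(A^2) = 4. The eigenspace has dimension 6 - 5 = 1, so there is 1 Jordan block; the rank sequence gives block sizes [2].

For λ = 2: rank(A - 2I) = 4, rank((A - 2I)^2) = 3, rank((A - 2I)^3) = 2. The eigenspace has dimension 6 - 4 = 2, so there are 2 Jordan blocks; the rank sequence gives block sizes [3, 1].

Assembling the blocks gives the Jordan form J above.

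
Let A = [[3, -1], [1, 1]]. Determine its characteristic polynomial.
χ_A(x) = (x - 2)^2

xI - A = [[x - 3, 1], [-1, x - 1]].

Expanding det(xI - A) along the first row:
det(xI - A) = + (x - 3)·det([[x - 1]]) - (1)·det([[-1]]).

Evaluating gives χ_A(x) = x^2 - 4x + 4 = (x - 2)^2.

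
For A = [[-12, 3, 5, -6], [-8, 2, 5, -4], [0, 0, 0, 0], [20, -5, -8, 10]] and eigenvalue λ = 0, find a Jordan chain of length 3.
v_1 = [[-2, -6, 1, 2]]^T, v_2 = [[-1, 1, 0, 2]]^T, v_3 = [[3, 2, 0, -5]]^T

We seek v_1 ∈ ker(A^3) \ ker(A^2), then set v_{i+1} = A v_i.

One such chain is v_1 = [[-2, -6, 1, 2]]^T, v_2 = [[-1, 1, 0, 2]]^T, v_3 = [[3, 2, 0, -5]]^T. Check: A v_3 = [[0, 0, 0, 0]]^T = 0.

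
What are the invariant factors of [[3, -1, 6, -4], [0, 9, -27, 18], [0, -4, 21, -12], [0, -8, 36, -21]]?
x - 3, (x - 3)^3

The Jordan structure of A has elementary divisors (x - 3)^3, (x - 3). Arranging the block sizes at each eigenvalue in decreasing order and taking row products gives the invariant factors.

Invariant factors (smallest first, each dividing the next): x - 3, (x - 3)^3.

Check: the last factor (x - 3)^3 is the minimal polynomial, and the product (x - 3)^4 is the characteristic polynomial.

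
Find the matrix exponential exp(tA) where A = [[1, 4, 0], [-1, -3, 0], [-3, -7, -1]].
A has Jordan form J = [[-1, 1, 0], [0, -1, 1], [0, 0, -1]] with A = PJP^{-1}, so e^{tA} = P e^{tJ} P^{-1}.

For a Jordan block J_k(λ), e^{tJ_k(λ)} = e^{λt} · (I + tN + t^2 N^2/2! + ... + t^{k-1} N^{k-1}/(k-1)!) where N is the nilpotent superdiagonal part.

Assembling the blocks and conjugating back gives the entries of e^{tA} as shown above.

e^{tA} = [[(2*t + 1)*e^{-t}, 4*t*e^{-t}, 0], [-t*e^{-t}, (1 - 2*t)*e^{-t}, 0], [t*(t - 6)*e^{-t}/2, t*(t - 7)*e^{-t}, e^{-t}]]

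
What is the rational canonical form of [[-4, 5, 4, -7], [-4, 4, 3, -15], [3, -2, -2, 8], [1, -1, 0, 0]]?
R = [[-3, 0, 0, 0], [0, 0, 0, -15], [0, 1, 0, 7], [0, 0, 1, 1]]

The invariant factors of A (the non-unit diagonal entries of the Smith normal form of xI - A over ℚ[x]) are x + 3, (x + 3)(x^2 - 4x + 5), each dividing the next. The characteristic polynomial is their product, (x + 3)^2(x^2 - 4x + 5).

The rational canonical form is the block-diagonal matrix of companion matrices C(f_i):
R = [[-3, 0, 0, 0], [0, 0, 0, -15], [0, 1, 0, 7], [0, 0, 1, 1]].

Note the characteristic polynomial does not split into linear factors over ℚ, so A has no Jordan form over ℚ; the rational canonical form exists over any field.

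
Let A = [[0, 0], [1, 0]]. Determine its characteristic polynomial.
χ_A(x) = x^2

xI - A = [[x, 0], [-1, x]].

Expanding det(xI - A) along the first row:
det(xI - A) = + (x)·det([[x]]) - (0)·det([[-1]]).

Evaluating gives χ_A(x) = x^2.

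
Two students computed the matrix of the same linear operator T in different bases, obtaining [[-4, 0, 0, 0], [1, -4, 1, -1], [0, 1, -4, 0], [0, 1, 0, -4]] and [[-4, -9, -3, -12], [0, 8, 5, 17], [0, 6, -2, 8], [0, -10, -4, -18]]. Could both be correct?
Yes.

Two matrices over a field are similar if and only if they have the same invariant factors.

Both A and B have characteristic polynomial (x + 4)^4 and minimal polynomial (x + 4)^3. Computing further, both have invariant factors x + 4, (x + 4)^3. Hence A and B are similar.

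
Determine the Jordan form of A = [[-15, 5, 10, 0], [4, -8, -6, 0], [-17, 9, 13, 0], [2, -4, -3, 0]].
The characteristic polynomial is det(xI - A) = x^2(x + 5)^2, so the eigenvalues are -5 (algebraic multiplicity 2), 0 (algebraic multiplicity 2).

For λ = -5: rank(A + 5I) = 3, rank((A + 5I)^2) = 2. The eigenspace has dimension 4 - 3 = 1, so there is 1 Jordan block; the rank sequence gives block sizes [2].

For λ = 0: rank(A) = 2. The eigenspace has dimension 4 - 2 = 2, so there are 2 Jordan blocks; the rank sequence gives block sizes [1, 1].

Assembling the blocks gives the Jordan form J above.

J = [[-5, 1, 0, 0], [0, -5, 0, 0], [0, 0, 0, 0], [0, 0, 0, 0]]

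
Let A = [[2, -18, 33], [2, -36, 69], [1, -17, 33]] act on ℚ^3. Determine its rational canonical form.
The invariant factors of A (the non-unit diagonal entries of the Smith normal form of xI - A over ℚ[x]) are (x - 3)(x^2 + 4x - 6), each dividing the next. The characteristic polynomial is their product, (x - 3)(x^2 + 4x - 6).

The rational canonical form is the block-diagonal matrix of companion matrices C(f_i):
R = [[0, 0, -18], [1, 0, 18], [0, 1, -1]].

Note the characteristic polynomial does not split into linear factors over ℚ, so A has no Jordan form over ℚ; the rational canonical form exists over any field.

R = [[0, 0, -18], [1, 0, 18], [0, 1, -1]]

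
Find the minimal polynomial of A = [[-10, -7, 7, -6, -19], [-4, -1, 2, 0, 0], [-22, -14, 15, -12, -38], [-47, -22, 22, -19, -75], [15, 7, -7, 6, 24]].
m_A(x) = (x - 5)^2(x - 1)(x + 1)^2

The characteristic polynomial factors as (x - 5)^2(x - 1)(x + 1)^2. The minimal polynomial is ∏(x - λ)^{k_λ} where k_λ is the size of the largest Jordan block at λ.

For λ = -1: rank(A + I) = 4, and the largest Jordan block has size 2 (the smallest k with rank((A + I)^k) = rank((A + I)^(k+1))).
For λ = 1: rank(A - I) = 4, and the largest Jordan block has size 1 (the smallest k with rank((A - I)^k) = rank((A - I)^(k+1))).
For λ = 5: rank(A - 5I) = 4, and the largest Jordan block has size 2 (the smallest k with rank((A - 5I)^k) = rank((A - 5I)^(k+1))).

So m_A(x) = (x - 5)^2(x - 1)(x + 1)^2.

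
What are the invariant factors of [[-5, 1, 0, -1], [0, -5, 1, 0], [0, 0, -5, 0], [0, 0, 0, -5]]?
x + 5, (x + 5)^3

The Jordan structure of A has elementary divisors (x + 5)^3, (x + 5). Arranging the block sizes at each eigenvalue in decreasing order and taking row products gives the invariant factors.

Invariant factors (smallest first, each dividing the next): x + 5, (x + 5)^3.

Check: the last factor (x + 5)^3 is the minimal polynomial, and the product (x + 5)^4 is the characteristic polynomial.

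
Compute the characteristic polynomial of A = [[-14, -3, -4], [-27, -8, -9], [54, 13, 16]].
χ_A(x) = (x + 2)^3

xI - A = [[x + 14, 3, 4], [27, x + 8, 9], [-54, -13, x - 16]].

Expanding det(xI - A) along the first row:
det(xI - A) = + (x + 14)·det([[x + 8, 9], [-13, x - 16]]) - (3)·det([[27, 9], [-54, x - 16]]) + (4)·det([[27, x + 8], [-54, -13]]).

Evaluating gives χ_A(x) = x^3 + 6x^2 + 12x + 8 = (x + 2)^3.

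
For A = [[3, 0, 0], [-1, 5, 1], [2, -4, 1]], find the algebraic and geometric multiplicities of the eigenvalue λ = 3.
The characteristic polynomial is (x - 3)^3, so the factor x - 3 appears with exponent 3: the algebraic multiplicity is 3.

rank(A - 3I) = 1, so the eigenspace has dimension 3 - 1 = 2: the geometric multiplicity is 2.

Since 2 < 3, A is not diagonalizable.

algebraic multiplicity 3, geometric multiplicity 2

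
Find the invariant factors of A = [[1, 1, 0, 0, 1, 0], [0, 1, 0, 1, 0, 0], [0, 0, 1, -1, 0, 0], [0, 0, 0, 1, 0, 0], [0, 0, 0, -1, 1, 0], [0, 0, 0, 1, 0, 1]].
x - 1, x - 1, (x - 1)^2, (x - 1)^2

The Jordan structure of A has elementary divisors (x - 1)^2, (x - 1)^2, (x - 1), (x - 1). Arranging the block sizes at each eigenvalue in decreasing order and taking row products gives the invariant factors.

Invariant factors (smallest first, each dividing the next): x - 1, x - 1, (x - 1)^2, (x - 1)^2.

Check: the last factor (x - 1)^2 is the minimal polynomial, and the product (x - 1)^6 is the characteristic polynomial.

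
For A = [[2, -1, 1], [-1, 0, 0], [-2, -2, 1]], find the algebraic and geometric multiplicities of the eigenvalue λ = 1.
The characteristic polynomial is (x - 1)^3, so the factor x - 1 appears with exponent 3: the algebraic multiplicity is 3.

rank(A - I) = 2, so the eigenspace has dimension 3 - 2 = 1: the geometric multiplicity is 1.

Since 1 < 3, A is not diagonalizable.

algebraic multiplicity 3, geometric multiplicity 1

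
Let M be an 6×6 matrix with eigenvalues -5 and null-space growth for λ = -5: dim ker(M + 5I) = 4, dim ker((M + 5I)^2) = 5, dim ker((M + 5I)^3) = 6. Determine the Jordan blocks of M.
λ = -5: successive nullity increments [4, 1, 1] count blocks of size ≥ k; block sizes are [3, 1, 1, 1].

Jordan blocks: (-5, 3), (-5, 1), (-5, 1), (-5, 1)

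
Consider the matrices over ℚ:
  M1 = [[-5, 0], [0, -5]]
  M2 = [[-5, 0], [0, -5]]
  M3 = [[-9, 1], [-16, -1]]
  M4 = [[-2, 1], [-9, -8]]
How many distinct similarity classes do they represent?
Characteristic polynomials: χ_{M1} = (x + 5)^2, χ_{M2} = (x + 5)^2, χ_{M3} = (x + 5)^2, χ_{M4} = (x + 5)^2.

{M1, M2}: invariant factors x + 5, x + 5.

{M3, M4}: invariant factors (x + 5)^2.

Matrices are similar if and only if their invariant-factor lists agree; the partition into similarity classes is {M1, M2}, {M3, M4}.

2 classes: {M1, M2}, {M3, M4}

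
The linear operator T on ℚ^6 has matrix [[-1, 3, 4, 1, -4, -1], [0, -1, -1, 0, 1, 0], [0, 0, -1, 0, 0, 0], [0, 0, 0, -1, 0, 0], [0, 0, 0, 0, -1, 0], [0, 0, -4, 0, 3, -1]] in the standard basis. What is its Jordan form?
J = [[-1, 1, 0, 0, 0, 0], [0, -1, 1, 0, 0, 0], [0, 0, -1, 0, 0, 0], [0, 0, 0, -1, 1, 0], [0, 0, 0, 0, -1, 0], [0, 0, 0, 0, 0, -1]]

The characteristic polynomial is det(xI - A) = (x + 1)^6, so the eigenvalues are -1 (algebraic multiplicity 6).

For λ = -1: rank(A + I) = 3, rank((A + I)^2) = 1, rank((A + I)^3) = 0. The eigenspace has dimension 6 - 3 = 3, so there are 3 Jordan blocks; the rank sequence gives block sizes [3, 2, 1].

Assembling the blocks gives the Jordan form J above.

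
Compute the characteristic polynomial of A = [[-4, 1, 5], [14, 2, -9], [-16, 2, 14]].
xI - A = [[x + 4, -1, -5], [-14, x - 2, 9], [16, -2, x - 14]].

Expanding det(xI - A) along the first row:
det(xI - A) = + (x + 4)·det([[x - 2, 9], [-2, x - 14]]) - (-1)·det([[-14, 9], [16, x - 14]]) + (-5)·det([[-14, x - 2], [16, -2]]).

Evaluating gives χ_A(x) = x^3 - 12x^2 + 48x - 64 = (x - 4)^3.

χ_A(x) = (x - 4)^3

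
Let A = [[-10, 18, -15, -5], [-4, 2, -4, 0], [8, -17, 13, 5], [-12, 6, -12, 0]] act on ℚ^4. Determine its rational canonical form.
R = [[0, 0, 0, 0], [0, 0, 0, 0], [0, 1, 0, 0], [0, 0, 1, 5]]

The invariant factors of A (the non-unit diagonal entries of the Smith normal form of xI - A over ℚ[x]) are x, x^2(x - 5), each dividing the next. The characteristic polynomial is their product, x^3(x - 5).

The rational canonical form is the block-diagonal matrix of companion matrices C(f_i):
R = [[0, 0, 0, 0], [0, 0, 0, 0], [0, 1, 0, 0], [0, 0, 1, 5]].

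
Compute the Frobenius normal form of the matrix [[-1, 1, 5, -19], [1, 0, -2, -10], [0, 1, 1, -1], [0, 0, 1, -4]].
The invariant factors of A (the non-unit diagonal entries of the Smith normal form of xI - A over ℚ[x]) are (x + 4)(x^3 + x + 5), each dividing the next. The characteristic polynomial is their product, (x + 4)(x^3 + x + 5).

The rational canonical form is the block-diagonal matrix of companion matrices C(f_i):
R = [[0, 0, 0, -20], [1, 0, 0, -9], [0, 1, 0, -1], [0, 0, 1, -4]].

Note the characteristic polynomial does not split into linear factors over ℚ, so A has no Jordan form over ℚ; the rational canonical form exists over any field.

R = [[0, 0, 0, -20], [1, 0, 0, -9], [0, 1, 0, -1], [0, 0, 1, -4]]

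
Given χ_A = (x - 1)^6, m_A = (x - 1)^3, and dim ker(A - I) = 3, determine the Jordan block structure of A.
Jordan blocks: (1, 3), (1, 2), (1, 1)

λ = 1: algebraic multiplicity 6 (exponent in χ_A), largest block size 3 (exponent in m_A), 3 blocks (geometric multiplicity). These force block sizes [3, 2, 1].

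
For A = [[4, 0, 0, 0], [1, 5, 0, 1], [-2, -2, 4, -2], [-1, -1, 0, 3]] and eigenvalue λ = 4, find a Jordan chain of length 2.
We seek v_1 ∈ ker((A - 4I)^2) \ ker(A - 4I), then set v_{i+1} = (A - 4I) v_i.

One such chain is v_1 = [[0, 0, 2, 1]]^T, v_2 = [[0, 1, -2, -1]]^T. Check: (A - 4I) v_2 = [[0, 0, 0, 0]]^T = 0.

v_1 = [[0, 0, 2, 1]]^T, v_2 = [[0, 1, -2, -1]]^T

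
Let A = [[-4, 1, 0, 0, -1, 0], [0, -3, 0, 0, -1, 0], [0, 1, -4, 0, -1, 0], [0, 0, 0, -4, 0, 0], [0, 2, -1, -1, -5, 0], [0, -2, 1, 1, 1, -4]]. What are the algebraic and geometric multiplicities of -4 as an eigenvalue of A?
algebraic multiplicity 6, geometric multiplicity 4

The characteristic polynomial is (x + 4)^6, so the factor x + 4 appears with exponent 6: the algebraic multiplicity is 6.

rank(A + 4I) = 2, so the eigenspace has dimension 6 - 2 = 4: the geometric multiplicity is 4.

Since 4 < 6, A is not diagonalizable.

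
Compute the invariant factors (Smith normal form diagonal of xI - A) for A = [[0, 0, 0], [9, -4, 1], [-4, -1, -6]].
x(x + 5)^2

The Jordan structure of A has elementary divisors (x + 5)^2, x. Arranging the block sizes at each eigenvalue in decreasing order and taking row products gives the invariant factors.

Invariant factors (smallest first, each dividing the next): x(x + 5)^2.

Check: the last factor x(x + 5)^2 is the minimal polynomial, and the product x(x + 5)^2 is the characteristic polynomial.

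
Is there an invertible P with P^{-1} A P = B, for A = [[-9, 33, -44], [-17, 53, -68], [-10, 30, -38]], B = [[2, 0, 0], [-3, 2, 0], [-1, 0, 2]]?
Two matrices over a field are similar if and only if they have the same invariant factors.

Both A and B have characteristic polynomial (x - 2)^3 and minimal polynomial (x - 2)^2. Computing further, both have invariant factors x - 2, (x - 2)^2. Hence A and B are similar.

Yes.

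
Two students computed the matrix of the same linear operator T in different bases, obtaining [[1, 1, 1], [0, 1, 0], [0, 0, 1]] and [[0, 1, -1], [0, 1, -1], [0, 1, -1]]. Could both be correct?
trace(A) = 3 but trace(B) = 0. The trace is a similarity invariant, so A and B are not similar.

No.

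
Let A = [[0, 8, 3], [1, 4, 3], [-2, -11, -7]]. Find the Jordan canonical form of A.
J = [[-1, 1, 0], [0, -1, 1], [0, 0, -1]]

The characteristic polynomial is det(xI - A) = (x + 1)^3, so the eigenvalues are -1 (algebraic multiplicity 3).

For λ = -1: rank(A + I) = 2, rank((A + I)^2) = 1, rank((A + I)^3) = 0. The eigenspace has dimension 3 - 2 = 1, so there is 1 Jordan block; the rank sequence gives block sizes [3].

Assembling the blocks gives the Jordan form J above.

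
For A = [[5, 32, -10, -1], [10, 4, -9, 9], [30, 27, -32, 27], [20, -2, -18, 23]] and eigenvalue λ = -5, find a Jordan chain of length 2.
v_1 = [[1, 0, 1, 0]]^T, v_2 = [[0, 1, 3, 2]]^T

We seek v_1 ∈ ker((A + 5I)^2) \ ker(A + 5I), then set v_{i+1} = (A + 5I) v_i.

One such chain is v_1 = [[1, 0, 1, 0]]^T, v_2 = [[0, 1, 3, 2]]^T. Check: (A + 5I) v_2 = [[0, 0, 0, 0]]^T = 0.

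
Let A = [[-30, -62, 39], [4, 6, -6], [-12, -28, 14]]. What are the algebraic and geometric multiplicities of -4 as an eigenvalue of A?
algebraic multiplicity 2, geometric multiplicity 1

The characteristic polynomial is (x + 2)(x + 4)^2, so the factor x + 4 appears with exponent 2: the algebraic multiplicity is 2.

rank(A + 4I) = 2, so the eigenspace has dimension 3 - 2 = 1: the geometric multiplicity is 1.

Since 1 < 2, A is not diagonalizable.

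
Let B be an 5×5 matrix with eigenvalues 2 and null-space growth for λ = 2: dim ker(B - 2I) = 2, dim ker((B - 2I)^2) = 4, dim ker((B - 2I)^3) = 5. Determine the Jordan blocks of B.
λ = 2: successive nullity increments [2, 2, 1] count blocks of size ≥ k; block sizes are [3, 2].

Jordan blocks: (2, 3), (2, 2)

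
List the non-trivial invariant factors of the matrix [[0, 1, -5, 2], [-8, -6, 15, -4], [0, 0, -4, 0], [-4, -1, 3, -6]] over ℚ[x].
x + 4, (x + 4)^3

The Jordan structure of A has elementary divisors (x + 4)^3, (x + 4). Arranging the block sizes at each eigenvalue in decreasing order and taking row products gives the invariant factors.

Invariant factors (smallest first, each dividing the next): x + 4, (x + 4)^3.

Check: the last factor (x + 4)^3 is the minimal polynomial, and the product (x + 4)^4 is the characteristic polynomial.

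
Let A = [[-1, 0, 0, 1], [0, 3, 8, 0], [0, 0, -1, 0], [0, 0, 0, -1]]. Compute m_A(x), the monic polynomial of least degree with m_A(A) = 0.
The characteristic polynomial factors as (x - 3)(x + 1)^3. The minimal polynomial is ∏(x - λ)^{k_λ} where k_λ is the size of the largest Jordan block at λ.

For λ = -1: rank(A + I) = 2, and the largest Jordan block has size 2 (the smallest k with rank((A + I)^k) = rank((A + I)^(k+1))).
For λ = 3: rank(A - 3I) = 3, and the largest Jordan block has size 1 (the smallest k with rank((A - 3I)^k) = rank((A - 3I)^(k+1))).

So m_A(x) = (x - 3)(x + 1)^2.

m_A(x) = (x - 3)(x + 1)^2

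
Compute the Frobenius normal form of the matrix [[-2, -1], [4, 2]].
R = [[0, 0], [1, 0]]

The invariant factors of A (the non-unit diagonal entries of the Smith normal form of xI - A over ℚ[x]) are x^2, each dividing the next. The characteristic polynomial is their product, x^2.

The rational canonical form is the block-diagonal matrix of companion matrices C(f_i):
R = [[0, 0], [1, 0]].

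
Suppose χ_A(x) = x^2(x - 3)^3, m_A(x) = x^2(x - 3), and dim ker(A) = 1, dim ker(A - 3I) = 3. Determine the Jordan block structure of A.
λ = 0: algebraic multiplicity 2 (exponent in χ_A), largest block size 2 (exponent in m_A), 1 block (geometric multiplicity). This forces block sizes [2].
λ = 3: algebraic multiplicity 3 (exponent in χ_A), largest block size 1 (exponent in m_A), 3 blocks (geometric multiplicity). These force block sizes [1, 1, 1].

Jordan blocks: (0, 2), (3, 1), (3, 1), (3, 1)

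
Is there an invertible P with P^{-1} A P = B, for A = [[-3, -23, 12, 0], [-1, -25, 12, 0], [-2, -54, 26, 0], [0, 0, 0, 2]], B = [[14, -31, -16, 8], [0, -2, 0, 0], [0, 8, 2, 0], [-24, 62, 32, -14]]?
Yes.

Two matrices over a field are similar if and only if they have the same invariant factors.

Both A and B have characteristic polynomial (x - 2)^2(x + 2)^2 and minimal polynomial (x - 2)(x + 2)^2. Computing further, both have invariant factors x - 2, (x - 2)(x + 2)^2. Hence A and B are similar.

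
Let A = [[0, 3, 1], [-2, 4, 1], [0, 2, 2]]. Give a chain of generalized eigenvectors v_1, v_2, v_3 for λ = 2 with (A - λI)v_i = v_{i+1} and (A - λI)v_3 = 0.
v_1 = [[1, 0, 3]]^T, v_2 = [[1, 1, 0]]^T, v_3 = [[1, 0, 2]]^T

We seek v_1 ∈ ker((A - 2I)^3) \ ker((A - 2I)^2), then set v_{i+1} = (A - 2I) v_i.

One such chain is v_1 = [[1, 0, 3]]^T, v_2 = [[1, 1, 0]]^T, v_3 = [[1, 0, 2]]^T. Check: (A - 2I) v_3 = [[0, 0, 0]]^T = 0.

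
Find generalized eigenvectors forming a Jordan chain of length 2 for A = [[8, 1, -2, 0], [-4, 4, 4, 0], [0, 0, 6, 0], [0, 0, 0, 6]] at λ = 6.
v_1 = [[0, 1, 0, -2]]^T, v_2 = [[1, -2, 0, 0]]^T

We seek v_1 ∈ ker((A - 6I)^2) \ ker(A - 6I), then set v_{i+1} = (A - 6I) v_i.

One such chain is v_1 = [[0, 1, 0, -2]]^T, v_2 = [[1, -2, 0, 0]]^T. Check: (A - 6I) v_2 = [[0, 0, 0, 0]]^T = 0.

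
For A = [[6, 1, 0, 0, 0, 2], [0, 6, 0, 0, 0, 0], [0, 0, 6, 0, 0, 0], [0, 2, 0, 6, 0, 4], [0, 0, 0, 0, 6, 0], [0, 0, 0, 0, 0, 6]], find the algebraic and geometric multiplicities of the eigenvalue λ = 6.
The characteristic polynomial is (x - 6)^6, so the factor x - 6 appears with exponent 6: the algebraic multiplicity is 6.

rank(A - 6I) = 1, so the eigenspace has dimension 6 - 1 = 5: the geometric multiplicity is 5.

Since 5 < 6, A is not diagonalizable.

algebraic multiplicity 6, geometric multiplicity 5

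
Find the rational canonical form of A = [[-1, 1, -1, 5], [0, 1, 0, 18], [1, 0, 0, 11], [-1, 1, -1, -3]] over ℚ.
The invariant factors of A (the non-unit diagonal entries of the Smith normal form of xI - A over ℚ[x]) are (x - 2)(x + 1)(x + 2)^2, each dividing the next. The characteristic polynomial is their product, (x - 2)(x + 1)(x + 2)^2.

The rational canonical form is the block-diagonal matrix of companion matrices C(f_i):
R = [[0, 0, 0, 8], [1, 0, 0, 12], [0, 1, 0, 2], [0, 0, 1, -3]].

R = [[0, 0, 0, 8], [1, 0, 0, 12], [0, 1, 0, 2], [0, 0, 1, -3]]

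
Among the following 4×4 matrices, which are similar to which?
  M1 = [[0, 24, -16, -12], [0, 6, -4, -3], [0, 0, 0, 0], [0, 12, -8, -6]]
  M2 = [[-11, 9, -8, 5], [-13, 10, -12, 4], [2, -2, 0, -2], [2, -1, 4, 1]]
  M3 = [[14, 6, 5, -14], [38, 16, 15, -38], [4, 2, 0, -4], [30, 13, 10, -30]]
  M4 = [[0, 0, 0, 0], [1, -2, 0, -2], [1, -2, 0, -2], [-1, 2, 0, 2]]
2 classes: {M1, M4}, {M2, M3}

Characteristic polynomials: χ_{M1} = x^4, χ_{M2} = x^4, χ_{M3} = x^4, χ_{M4} = x^4.

{M1, M4}: invariant factors x, x, x^2.

{M2, M3}: invariant factors x, x^3.

Matrices are similar if and only if their invariant-factor lists agree; the partition into similarity classes is {M1, M4}, {M2, M3}.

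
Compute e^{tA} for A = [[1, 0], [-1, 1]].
e^{tA} = [[e^{t}, 0], [-t*e^{t}, e^{t}]]

A has Jordan form J = [[1, 1], [0, 1]] with A = PJP^{-1}, so e^{tA} = P e^{tJ} P^{-1}.

For a Jordan block J_k(λ), e^{tJ_k(λ)} = e^{λt} · (I + tN + t^2 N^2/2! + ... + t^{k-1} N^{k-1}/(k-1)!) where N is the nilpotent superdiagonal part.

Assembling the blocks and conjugating back gives the entries of e^{tA} as shown above.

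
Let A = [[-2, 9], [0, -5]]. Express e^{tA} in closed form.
A has Jordan form J = [[-5, 0], [0, -2]] with A = PJP^{-1}, so e^{tA} = P e^{tJ} P^{-1}.

For a Jordan block J_k(λ), e^{tJ_k(λ)} = e^{λt} · (I + tN + t^2 N^2/2! + ... + t^{k-1} N^{k-1}/(k-1)!) where N is the nilpotent superdiagonal part.

Assembling the blocks and conjugating back gives the entries of e^{tA} as shown above.

e^{tA} = [[e^{-2*t}, (3*e^{3*t} - 3)*e^{-5*t}], [0, e^{-5*t}]]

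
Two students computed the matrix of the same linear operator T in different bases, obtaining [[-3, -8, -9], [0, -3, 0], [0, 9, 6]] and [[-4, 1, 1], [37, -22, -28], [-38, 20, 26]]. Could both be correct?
Yes.

Two matrices over a field are similar if and only if they have the same invariant factors.

Both A and B have characteristic polynomial (x - 6)(x + 3)^2 and minimal polynomial (x - 6)(x + 3)^2. Computing further, both have invariant factors (x - 6)(x + 3)^2. Hence A and B are similar.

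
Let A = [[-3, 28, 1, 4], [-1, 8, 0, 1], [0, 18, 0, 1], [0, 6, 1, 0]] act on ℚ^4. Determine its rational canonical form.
R = [[0, 0, 0, -20], [1, 0, 0, -11], [0, 1, 0, 3], [0, 0, 1, 5]]

The invariant factors of A (the non-unit diagonal entries of the Smith normal form of xI - A over ℚ[x]) are (x - 5)(x^3 - 3x - 4), each dividing the next. The characteristic polynomial is their product, (x - 5)(x^3 - 3x - 4).

The rational canonical form is the block-diagonal matrix of companion matrices C(f_i):
R = [[0, 0, 0, -20], [1, 0, 0, -11], [0, 1, 0, 3], [0, 0, 1, 5]].

Note the characteristic polynomial does not split into linear factors over ℚ, so A has no Jordan form over ℚ; the rational canonical form exists over any field.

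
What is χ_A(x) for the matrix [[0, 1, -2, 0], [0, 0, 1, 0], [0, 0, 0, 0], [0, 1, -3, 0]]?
χ_A(x) = x^4

xI - A = [[x, -1, 2, 0], [0, x, -1, 0], [0, 0, x, 0], [0, -1, 3, x]].

Expanding det(xI - A) along the first row:
det(xI - A) = + (x)·det([[x, -1, 0], [0, x, 0], [-1, 3, x]]) - (-1)·det([[0, -1, 0], [0, x, 0], [0, 3, x]]) + (2)·det([[0, x, 0], [0, 0, 0], [0, -1, x]]) - (0)·det([[0, x, -1], [0, 0, x], [0, -1, 3]]).

Evaluating gives χ_A(x) = x^4.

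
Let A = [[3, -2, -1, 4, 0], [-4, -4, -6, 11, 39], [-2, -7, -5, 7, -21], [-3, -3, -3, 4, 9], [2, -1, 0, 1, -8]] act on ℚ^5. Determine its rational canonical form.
R = [[-5, 0, 0, 0, 0], [0, 0, 0, 0, 10], [0, 1, 0, 0, -18], [0, 0, 1, 0, -4], [0, 0, 0, 1, -5]]

The invariant factors of A (the non-unit diagonal entries of the Smith normal form of xI - A over ℚ[x]) are x + 5, (x + 5)(x^3 + 4x - 2), each dividing the next. The characteristic polynomial is their product, (x + 5)^2(x^3 + 4x - 2).

The rational canonical form is the block-diagonal matrix of companion matrices C(f_i):
R = [[-5, 0, 0, 0, 0], [0, 0, 0, 0, 10], [0, 1, 0, 0, -18], [0, 0, 1, 0, -4], [0, 0, 0, 1, -5]].

Note the characteristic polynomial does not split into linear factors over ℚ, so A has no Jordan form over ℚ; the rational canonical form exists over any field.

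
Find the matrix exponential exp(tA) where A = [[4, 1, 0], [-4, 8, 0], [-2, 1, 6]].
e^{tA} = [[(1 - 2*t)*e^{6*t}, t*e^{6*t}, 0], [-4*t*e^{6*t}, (2*t + 1)*e^{6*t}, 0], [-2*t*e^{6*t}, t*e^{6*t}, e^{6*t}]]

A has Jordan form J = [[6, 1, 0], [0, 6, 0], [0, 0, 6]] with A = PJP^{-1}, so e^{tA} = P e^{tJ} P^{-1}.

For a Jordan block J_k(λ), e^{tJ_k(λ)} = e^{λt} · (I + tN + t^2 N^2/2! + ... + t^{k-1} N^{k-1}/(k-1)!) where N is the nilpotent superdiagonal part.

Assembling the blocks and conjugating back gives the entries of e^{tA} as shown above.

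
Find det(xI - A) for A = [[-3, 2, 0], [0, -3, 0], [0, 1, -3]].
xI - A = [[x + 3, -2, 0], [0, x + 3, 0], [0, -1, x + 3]].

Expanding det(xI - A) along the first row:
det(xI - A) = + (x + 3)·det([[x + 3, 0], [-1, x + 3]]) - (-2)·det([[0, 0], [0, x + 3]]) + (0)·det([[0, x + 3], [0, -1]]).

Evaluating gives χ_A(x) = x^3 + 9x^2 + 27x + 27 = (x + 3)^3.

χ_A(x) = (x + 3)^3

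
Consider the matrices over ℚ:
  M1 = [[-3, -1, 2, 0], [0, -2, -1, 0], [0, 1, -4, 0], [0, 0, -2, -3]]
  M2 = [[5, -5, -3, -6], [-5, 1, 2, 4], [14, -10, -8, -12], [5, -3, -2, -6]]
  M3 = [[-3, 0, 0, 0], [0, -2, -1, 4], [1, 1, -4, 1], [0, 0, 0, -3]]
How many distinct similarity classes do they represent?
Characteristic polynomials: χ_{M1} = (x + 3)^4, χ_{M2} = (x + 2)^4, χ_{M3} = (x + 3)^4.

{M1, M3}: invariant factors x + 3, (x + 3)^3.

{M2}: invariant factors x + 2, (x + 2)^3.

Matrices are similar if and only if their invariant-factor lists agree; the partition into similarity classes is {M1, M3}, {M2}.

2 classes: {M1, M3}, {M2}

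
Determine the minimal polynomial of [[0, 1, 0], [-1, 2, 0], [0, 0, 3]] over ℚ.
The characteristic polynomial factors as (x - 3)(x - 1)^2. The minimal polynomial is ∏(x - λ)^{k_λ} where k_λ is the size of the largest Jordan block at λ.

For λ = 1: rank(A - I) = 2, and the largest Jordan block has size 2 (the smallest k with rank((A - I)^k) = rank((A - I)^(k+1))).
For λ = 3: rank(A - 3I) = 2, and the largest Jordan block has size 1 (the smallest k with rank((A - 3I)^k) = rank((A - 3I)^(k+1))).

So m_A(x) = (x - 3)(x - 1)^2.

m_A(x) = (x - 3)(x - 1)^2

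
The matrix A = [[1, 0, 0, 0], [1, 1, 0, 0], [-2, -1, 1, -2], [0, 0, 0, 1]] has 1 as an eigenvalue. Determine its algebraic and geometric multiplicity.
algebraic multiplicity 4, geometric multiplicity 2

The characteristic polynomial is (x - 1)^4, so the factor x - 1 appears with exponent 4: the algebraic multiplicity is 4.

rank(A - I) = 2, so the eigenspace has dimension 4 - 2 = 2: the geometric multiplicity is 2.

Since 2 < 4, A is not diagonalizable.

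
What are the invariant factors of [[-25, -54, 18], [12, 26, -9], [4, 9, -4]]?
x + 1, (x + 1)^2

The Jordan structure of A has elementary divisors (x + 1)^2, (x + 1). Arranging the block sizes at each eigenvalue in decreasing order and taking row products gives the invariant factors.

Invariant factors (smallest first, each dividing the next): x + 1, (x + 1)^2.

Check: the last factor (x + 1)^2 is the minimal polynomial, and the product (x + 1)^3 is the characteristic polynomial.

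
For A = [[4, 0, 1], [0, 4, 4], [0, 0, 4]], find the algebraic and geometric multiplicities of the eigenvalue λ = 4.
algebraic multiplicity 3, geometric multiplicity 2

The characteristic polynomial is (x - 4)^3, so the factor x - 4 appears with exponent 3: the algebraic multiplicity is 3.

rank(A - 4I) = 1, so the eigenspace has dimension 3 - 1 = 2: the geometric multiplicity is 2.

Since 2 < 3, A is not diagonalizable.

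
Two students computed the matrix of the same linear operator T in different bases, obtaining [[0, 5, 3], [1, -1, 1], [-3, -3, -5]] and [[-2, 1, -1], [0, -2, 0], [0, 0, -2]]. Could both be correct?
No.

Both have characteristic polynomial (x + 2)^3, but the minimal polynomial of A is (x + 2)^3 while the minimal polynomial of B is (x + 2)^2. The minimal polynomial is a similarity invariant, so A and B are not similar.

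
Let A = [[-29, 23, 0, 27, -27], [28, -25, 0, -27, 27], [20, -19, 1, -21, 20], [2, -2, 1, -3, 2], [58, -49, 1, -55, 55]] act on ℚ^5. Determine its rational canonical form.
The invariant factors of A (the non-unit diagonal entries of the Smith normal form of xI - A over ℚ[x]) are (x - 3)(x^2 + 2x + 3)^2, each dividing the next. The characteristic polynomial is their product, (x - 3)(x^2 + 2x + 3)^2.

The rational canonical form is the block-diagonal matrix of companion matrices C(f_i):
R = [[0, 0, 0, 0, 27], [1, 0, 0, 0, 27], [0, 1, 0, 0, 18], [0, 0, 1, 0, 2], [0, 0, 0, 1, -1]].

Note the characteristic polynomial does not split into linear factors over ℚ, so A has no Jordan form over ℚ; the rational canonical form exists over any field.

R = [[0, 0, 0, 0, 27], [1, 0, 0, 0, 27], [0, 1, 0, 0, 18], [0, 0, 1, 0, 2], [0, 0, 0, 1, -1]]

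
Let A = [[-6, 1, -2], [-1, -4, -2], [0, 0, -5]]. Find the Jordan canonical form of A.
The characteristic polynomial is det(xI - A) = (x + 5)^3, so the eigenvalues are -5 (algebraic multiplicity 3).

For λ = -5: rank(A + 5I) = 1, rank((A + 5I)^2) = 0. The eigenspace has dimension 3 - 1 = 2, so there are 2 Jordan blocks; the rank sequence gives block sizes [2, 1].

Assembling the blocks gives the Jordan form J above.

J = [[-5, 1, 0], [0, -5, 0], [0, 0, -5]]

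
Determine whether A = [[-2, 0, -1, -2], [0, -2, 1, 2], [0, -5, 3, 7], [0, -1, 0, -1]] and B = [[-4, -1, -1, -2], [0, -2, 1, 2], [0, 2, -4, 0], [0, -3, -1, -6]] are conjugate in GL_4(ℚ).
trace(A) = -2 but trace(B) = -16. The trace is a similarity invariant, so A and B are not similar.

No.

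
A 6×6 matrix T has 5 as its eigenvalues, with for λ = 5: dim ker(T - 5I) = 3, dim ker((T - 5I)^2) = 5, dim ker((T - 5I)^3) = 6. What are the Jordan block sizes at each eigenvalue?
λ = 5: successive nullity increments [3, 2, 1] count blocks of size ≥ k; block sizes are [3, 2, 1].

Jordan blocks: (5, 3), (5, 2), (5, 1)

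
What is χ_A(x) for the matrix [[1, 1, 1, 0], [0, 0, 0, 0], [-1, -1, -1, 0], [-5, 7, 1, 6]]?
xI - A = [[x - 1, -1, -1, 0], [0, x, 0, 0], [1, 1, x + 1, 0], [5, -7, -1, x - 6]].

Expanding det(xI - A) along the first row:
det(xI - A) = + (x - 1)·det([[x, 0, 0], [1, x + 1, 0], [-7, -1, x - 6]]) - (-1)·det([[0, 0, 0], [1, x + 1, 0], [5, -1, x - 6]]) + (-1)·det([[0, x, 0], [1, 1, 0], [5, -7, x - 6]]) - (0)·det([[0, x, 0], [1, 1, x + 1], [5, -7, -1]]).

Evaluating gives χ_A(x) = x^4 - 6x^3 = x^3(x - 6).

χ_A(x) = x^3(x - 6)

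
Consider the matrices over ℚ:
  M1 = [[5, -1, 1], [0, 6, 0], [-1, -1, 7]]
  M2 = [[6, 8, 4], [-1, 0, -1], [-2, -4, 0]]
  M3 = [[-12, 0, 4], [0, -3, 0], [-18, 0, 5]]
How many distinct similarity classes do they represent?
3 classes: {M1}, {M2}, {M3}

Characteristic polynomials: χ_{M1} = (x - 6)^3, χ_{M2} = (x - 2)^3, χ_{M3} = (x + 3)^2(x + 4).

{M1}: invariant factors x - 6, (x - 6)^2.

{M2}: invariant factors x - 2, (x - 2)^2.

{M3}: invariant factors x + 3, (x + 3)(x + 4).

Matrices are similar if and only if their invariant-factor lists agree; the partition into similarity classes is {M1}, {M2}, {M3}.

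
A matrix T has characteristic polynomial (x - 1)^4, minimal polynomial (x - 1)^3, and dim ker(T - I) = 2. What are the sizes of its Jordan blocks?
Jordan blocks: (1, 3), (1, 1)

λ = 1: algebraic multiplicity 4 (exponent in χ_T), largest block size 3 (exponent in m_T), 2 blocks (geometric multiplicity). These force block sizes [3, 1].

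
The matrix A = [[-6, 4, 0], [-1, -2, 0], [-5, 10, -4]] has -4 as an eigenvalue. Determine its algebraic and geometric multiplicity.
algebraic multiplicity 3, geometric multiplicity 2

The characteristic polynomial is (x + 4)^3, so the factor x + 4 appears with exponent 3: the algebraic multiplicity is 3.

rank(A + 4I) = 1, so the eigenspace has dimension 3 - 1 = 2: the geometric multiplicity is 2.

Since 2 < 3, A is not diagonalizable.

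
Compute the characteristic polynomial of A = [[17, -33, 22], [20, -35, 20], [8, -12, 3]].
χ_A(x) = (x + 5)^3

xI - A = [[x - 17, 33, -22], [-20, x + 35, -20], [-8, 12, x - 3]].

Expanding det(xI - A) along the first row:
det(xI - A) = + (x - 17)·det([[x + 35, -20], [12, x - 3]]) - (33)·det([[-20, -20], [-8, x - 3]]) + (-22)·det([[-20, x + 35], [-8, 12]]).

Evaluating gives χ_A(x) = x^3 + 15x^2 + 75x + 125 = (x + 5)^3.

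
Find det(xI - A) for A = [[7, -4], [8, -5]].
χ_A(x) = (x - 3)(x + 1)

xI - A = [[x - 7, 4], [-8, x + 5]].

Expanding det(xI - A) along the first row:
det(xI - A) = + (x - 7)·det([[x + 5]]) - (4)·det([[-8]]).

Evaluating gives χ_A(x) = x^2 - 2x - 3 = (x - 3)(x + 1).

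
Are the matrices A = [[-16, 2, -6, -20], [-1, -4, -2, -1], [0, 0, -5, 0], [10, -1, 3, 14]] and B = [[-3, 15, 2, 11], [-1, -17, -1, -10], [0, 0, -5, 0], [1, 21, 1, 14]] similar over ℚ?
No.

Both have characteristic polynomial (x - 4)(x + 5)^3, but the minimal polynomial of A is (x - 4)(x + 5)^3 while the minimal polynomial of B is (x - 4)(x + 5)^2. The minimal polynomial is a similarity invariant, so A and B are not similar.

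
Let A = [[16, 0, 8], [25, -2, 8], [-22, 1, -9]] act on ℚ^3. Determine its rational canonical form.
The invariant factors of A (the non-unit diagonal entries of the Smith normal form of xI - A over ℚ[x]) are (x - 2)(x^2 - 3x + 4), each dividing the next. The characteristic polynomial is their product, (x - 2)(x^2 - 3x + 4).

The rational canonical form is the block-diagonal matrix of companion matrices C(f_i):
R = [[0, 0, 8], [1, 0, -10], [0, 1, 5]].

Note the characteristic polynomial does not split into linear factors over ℚ, so A has no Jordan form over ℚ; the rational canonical form exists over any field.

R = [[0, 0, 8], [1, 0, -10], [0, 1, 5]]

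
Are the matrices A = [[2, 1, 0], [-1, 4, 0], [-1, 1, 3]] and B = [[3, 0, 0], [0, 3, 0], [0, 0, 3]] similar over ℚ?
No.

Both have characteristic polynomial (x - 3)^3, but the minimal polynomial of A is (x - 3)^2 while the minimal polynomial of B is x - 3. The minimal polynomial is a similarity invariant, so A and B are not similar.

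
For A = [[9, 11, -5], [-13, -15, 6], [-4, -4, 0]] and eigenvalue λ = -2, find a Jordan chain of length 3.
We seek v_1 ∈ ker((A + 2I)^3) \ ker((A + 2I)^2), then set v_{i+1} = (A + 2I) v_i.

One such chain is v_1 = [[-5, 7, 5]]^T, v_2 = [[-3, 4, 2]]^T, v_3 = [[1, -1, 0]]^T. Check: (A + 2I) v_3 = [[0, 0, 0]]^T = 0.

v_1 = [[-5, 7, 5]]^T, v_2 = [[-3, 4, 2]]^T, v_3 = [[1, -1, 0]]^T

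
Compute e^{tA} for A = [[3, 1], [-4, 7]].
e^{tA} = [[(1 - 2*t)*e^{5*t}, t*e^{5*t}], [-4*t*e^{5*t}, (2*t + 1)*e^{5*t}]]

A has Jordan form J = [[5, 1], [0, 5]] with A = PJP^{-1}, so e^{tA} = P e^{tJ} P^{-1}.

For a Jordan block J_k(λ), e^{tJ_k(λ)} = e^{λt} · (I + tN + t^2 N^2/2! + ... + t^{k-1} N^{k-1}/(k-1)!) where N is the nilpotent superdiagonal part.

Assembling the blocks and conjugating back gives the entries of e^{tA} as shown above.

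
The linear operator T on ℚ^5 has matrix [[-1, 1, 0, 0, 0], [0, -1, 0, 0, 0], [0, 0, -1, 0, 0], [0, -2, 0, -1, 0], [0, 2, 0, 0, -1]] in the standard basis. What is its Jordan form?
J = [[-1, 1, 0, 0, 0], [0, -1, 0, 0, 0], [0, 0, -1, 0, 0], [0, 0, 0, -1, 0], [0, 0, 0, 0, -1]]

The characteristic polynomial is det(xI - A) = (x + 1)^5, so the eigenvalues are -1 (algebraic multiplicity 5).

For λ = -1: rank(A + I) = 1, rank((A + I)^2) = 0. The eigenspace has dimension 5 - 1 = 4, so there are 4 Jordan blocks; the rank sequence gives block sizes [2, 1, 1, 1].

Assembling the blocks gives the Jordan form J above.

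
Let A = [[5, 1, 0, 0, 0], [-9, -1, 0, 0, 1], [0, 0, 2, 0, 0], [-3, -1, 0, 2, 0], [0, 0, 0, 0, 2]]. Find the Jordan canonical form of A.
J = [[2, 1, 0, 0, 0], [0, 2, 1, 0, 0], [0, 0, 2, 0, 0], [0, 0, 0, 2, 0], [0, 0, 0, 0, 2]]

The characteristic polynomial is det(xI - A) = (x - 2)^5, so the eigenvalues are 2 (algebraic multiplicity 5).

For λ = 2: rank(A - 2I) = 2, rank((A - 2I)^2) = 1, rank((A - 2I)^3) = 0. The eigenspace has dimension 5 - 2 = 3, so there are 3 Jordan blocks; the rank sequence gives block sizes [3, 1, 1].

Assembling the blocks gives the Jordan form J above.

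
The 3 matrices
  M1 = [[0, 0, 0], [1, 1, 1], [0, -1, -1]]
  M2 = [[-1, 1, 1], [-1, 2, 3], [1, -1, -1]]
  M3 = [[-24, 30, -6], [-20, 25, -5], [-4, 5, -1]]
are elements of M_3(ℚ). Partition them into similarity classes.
2 classes: {M1, M2}, {M3}

Characteristic polynomials: χ_{M1} = x^3, χ_{M2} = x^3, χ_{M3} = x^3.

{M1, M2}: invariant factors x^3.

{M3}: invariant factors x, x^2.

Matrices are similar if and only if their invariant-factor lists agree; the partition into similarity classes is {M1, M2}, {M3}.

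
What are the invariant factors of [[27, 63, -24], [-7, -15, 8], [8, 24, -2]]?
The Jordan structure of A has elementary divisors (x + 2), (x - 6)^2. Arranging the block sizes at each eigenvalue in decreasing order and taking row products gives the invariant factors.

Invariant factors (smallest first, each dividing the next): (x - 6)^2(x + 2).

Check: the last factor (x - 6)^2(x + 2) is the minimal polynomial, and the product (x - 6)^2(x + 2) is the characteristic polynomial.

(x - 6)^2(x + 2)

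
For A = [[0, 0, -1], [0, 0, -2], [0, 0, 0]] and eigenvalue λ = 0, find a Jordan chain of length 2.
We seek v_1 ∈ ker(A^2) \ ker(A), then set v_{i+1} = A v_i.

One such chain is v_1 = [[0, 1, -1]]^T, v_2 = [[1, 2, 0]]^T. Check: A v_2 = [[0, 0, 0]]^T = 0.

v_1 = [[0, 1, -1]]^T, v_2 = [[1, 2, 0]]^T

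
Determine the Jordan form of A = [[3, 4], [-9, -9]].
The characteristic polynomial is det(xI - A) = (x + 3)^2, so the eigenvalues are -3 (algebraic multiplicity 2).

For λ = -3: rank(A + 3I) = 1, rank((A + 3I)^2) = 0. The eigenspace has dimension 2 - 1 = 1, so there is 1 Jordan block; the rank sequence gives block sizes [2].

Assembling the blocks gives the Jordan form J above.

J = [[-3, 1], [0, -3]]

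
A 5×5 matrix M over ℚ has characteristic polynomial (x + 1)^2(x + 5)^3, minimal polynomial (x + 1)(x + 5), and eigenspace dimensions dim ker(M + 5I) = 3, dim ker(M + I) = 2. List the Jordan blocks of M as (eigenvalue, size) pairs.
Jordan blocks: (-5, 1), (-5, 1), (-5, 1), (-1, 1), (-1, 1)

λ = -5: algebraic multiplicity 3 (exponent in χ_M), largest block size 1 (exponent in m_M), 3 blocks (geometric multiplicity). These force block sizes [1, 1, 1].
λ = -1: algebraic multiplicity 2 (exponent in χ_M), largest block size 1 (exponent in m_M), 2 blocks (geometric multiplicity). These force block sizes [1, 1].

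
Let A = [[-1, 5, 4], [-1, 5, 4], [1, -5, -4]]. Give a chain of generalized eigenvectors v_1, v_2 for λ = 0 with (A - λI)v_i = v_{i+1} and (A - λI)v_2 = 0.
v_1 = [[1, 2, -2]]^T, v_2 = [[1, 1, -1]]^T

We seek v_1 ∈ ker(A^2) \ ker(A), then set v_{i+1} = A v_i.

One such chain is v_1 = [[1, 2, -2]]^T, v_2 = [[1, 1, -1]]^T. Check: A v_2 = [[0, 0, 0]]^T = 0.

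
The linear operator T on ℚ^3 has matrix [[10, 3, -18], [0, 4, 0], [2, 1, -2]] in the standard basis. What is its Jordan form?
The characteristic polynomial is det(xI - A) = (x - 4)^3, so the eigenvalues are 4 (algebraic multiplicity 3).

For λ = 4: rank(A - 4I) = 1, rank((A - 4I)^2) = 0. The eigenspace has dimension 3 - 1 = 2, so there are 2 Jordan blocks; the rank sequence gives block sizes [2, 1].

Assembling the blocks gives the Jordan form J above.

J = [[4, 1, 0], [0, 4, 0], [0, 0, 4]]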